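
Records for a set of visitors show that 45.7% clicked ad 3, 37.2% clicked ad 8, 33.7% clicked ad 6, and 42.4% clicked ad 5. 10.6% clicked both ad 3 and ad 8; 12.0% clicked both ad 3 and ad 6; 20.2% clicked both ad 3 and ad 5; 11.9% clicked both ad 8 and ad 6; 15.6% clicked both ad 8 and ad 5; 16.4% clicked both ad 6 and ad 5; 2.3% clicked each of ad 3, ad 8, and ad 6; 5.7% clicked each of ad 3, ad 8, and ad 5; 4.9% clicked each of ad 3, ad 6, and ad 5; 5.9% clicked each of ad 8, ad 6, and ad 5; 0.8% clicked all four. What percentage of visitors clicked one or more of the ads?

P(union) = 45.7 + 37.2 + 33.7 + 42.4 − 10.6 − 12.0 − 20.2 − 11.9 − 15.6 − 16.4 + 2.3 + 5.7 + 4.9 + 5.9 − 0.8 = 90.3%

90.3%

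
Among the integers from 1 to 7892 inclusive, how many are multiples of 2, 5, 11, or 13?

Apply inclusion-exclusion:
3946 + 1578 + 717 + 607 − 789 − 358 − 303 − 143 − 121 − 55 + 71 + 60 + 27 + 11 − 5 = 5243

5243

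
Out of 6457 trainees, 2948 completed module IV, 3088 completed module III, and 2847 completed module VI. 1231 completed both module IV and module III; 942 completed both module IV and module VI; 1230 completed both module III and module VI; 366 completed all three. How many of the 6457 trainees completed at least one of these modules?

5846

|union| = 2948 + 3088 + 2847 − 1231 − 942 − 1230 + 366 = 5846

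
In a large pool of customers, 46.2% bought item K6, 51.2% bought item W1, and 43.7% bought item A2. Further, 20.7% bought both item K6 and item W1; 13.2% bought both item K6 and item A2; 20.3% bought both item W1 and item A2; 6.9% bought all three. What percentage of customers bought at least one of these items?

Apply inclusion-exclusion:
P(≥1) = 46.2 + 51.2 + 43.7 − 20.7 − 13.2 − 20.3 + 6.9 = 93.8%

93.8%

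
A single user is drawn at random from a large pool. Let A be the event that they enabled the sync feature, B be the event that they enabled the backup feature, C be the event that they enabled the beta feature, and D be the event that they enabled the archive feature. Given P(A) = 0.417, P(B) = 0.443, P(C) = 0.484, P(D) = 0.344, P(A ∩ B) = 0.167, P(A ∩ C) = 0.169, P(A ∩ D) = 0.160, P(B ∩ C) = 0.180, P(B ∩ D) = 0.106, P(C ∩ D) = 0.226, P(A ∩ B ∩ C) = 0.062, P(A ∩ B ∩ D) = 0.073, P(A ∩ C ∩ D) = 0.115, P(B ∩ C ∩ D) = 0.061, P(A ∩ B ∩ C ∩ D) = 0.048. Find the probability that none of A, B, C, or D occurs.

0.057

Inclusion–exclusion gives
P(A ∪ B ∪ C ∪ D) = 0.417 + 0.443 + 0.484 + 0.344 − 0.167 − 0.169 − 0.160 − 0.180 − 0.106 − 0.226 + 0.062 + 0.073 + 0.115 + 0.061 − 0.048 = 0.943
P(none) = 1 − 0.943 = 0.057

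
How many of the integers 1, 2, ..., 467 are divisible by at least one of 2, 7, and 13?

281

Apply inclusion-exclusion:
233 + 66 + 35 − 33 − 17 − 5 + 2 = 281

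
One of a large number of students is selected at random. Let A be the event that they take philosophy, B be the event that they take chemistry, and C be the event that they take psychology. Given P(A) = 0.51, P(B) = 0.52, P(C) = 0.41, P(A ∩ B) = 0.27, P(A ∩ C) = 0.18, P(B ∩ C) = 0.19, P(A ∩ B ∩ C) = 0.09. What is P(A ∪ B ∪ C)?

0.89

Using inclusion–exclusion:
P(A ∪ B ∪ C) = 0.51 + 0.52 + 0.41 − 0.27 − 0.18 − 0.19 + 0.09 = 0.89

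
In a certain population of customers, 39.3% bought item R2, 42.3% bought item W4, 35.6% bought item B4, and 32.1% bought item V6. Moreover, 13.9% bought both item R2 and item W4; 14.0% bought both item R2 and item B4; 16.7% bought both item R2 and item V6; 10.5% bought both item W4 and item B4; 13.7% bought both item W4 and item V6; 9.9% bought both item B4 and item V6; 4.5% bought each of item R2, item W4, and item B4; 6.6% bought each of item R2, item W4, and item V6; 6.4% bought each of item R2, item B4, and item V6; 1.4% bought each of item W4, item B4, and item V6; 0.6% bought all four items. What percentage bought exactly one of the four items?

46.2%

Using the inclusion–exclusion count for exactly one event:
P(exactly one) = 39.3 + 42.3 + 35.6 + 32.1 − 2·13.9 − 2·14.0 − 2·16.7 − 2·10.5 − 2·13.7 − 2·9.9 + 3·4.5 + 3·6.6 + 3·6.4 + 3·1.4 − 4·0.6 = 46.2%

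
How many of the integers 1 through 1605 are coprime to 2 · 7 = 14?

688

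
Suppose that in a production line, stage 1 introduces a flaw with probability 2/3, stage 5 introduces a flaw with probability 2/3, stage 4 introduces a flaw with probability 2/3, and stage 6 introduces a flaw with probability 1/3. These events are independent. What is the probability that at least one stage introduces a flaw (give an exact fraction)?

79/81

P(none) = (1 − 2/3) × (1 − 2/3) × (1 − 2/3) × (1 − 1/3) = 1/3 × 1/3 × 1/3 × 2/3 = 2/81
P(at least one) = 1 − 2/81 = 79/81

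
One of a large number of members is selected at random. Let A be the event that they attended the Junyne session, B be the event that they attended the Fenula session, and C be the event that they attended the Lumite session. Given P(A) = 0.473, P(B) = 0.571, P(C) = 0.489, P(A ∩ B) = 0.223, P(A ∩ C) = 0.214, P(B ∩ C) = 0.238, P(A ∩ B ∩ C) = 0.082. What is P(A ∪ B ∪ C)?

Using inclusion–exclusion:
P(A ∪ B ∪ C) = 0.473 + 0.571 + 0.489 − 0.223 − 0.214 − 0.238 + 0.082 = 0.940

0.940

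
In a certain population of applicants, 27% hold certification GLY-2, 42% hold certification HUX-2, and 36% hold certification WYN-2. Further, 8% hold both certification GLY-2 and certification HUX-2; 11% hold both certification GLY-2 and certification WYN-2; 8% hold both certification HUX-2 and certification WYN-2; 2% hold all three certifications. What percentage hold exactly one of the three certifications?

P(exactly one) = 27 + 42 + 36 − 2·8 − 2·11 − 2·8 + 3·2 = 57%

57%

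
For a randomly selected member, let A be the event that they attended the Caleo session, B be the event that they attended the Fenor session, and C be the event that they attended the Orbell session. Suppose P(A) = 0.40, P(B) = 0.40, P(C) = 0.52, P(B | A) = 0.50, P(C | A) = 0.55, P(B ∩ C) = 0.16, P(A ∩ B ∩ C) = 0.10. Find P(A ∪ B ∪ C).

P(A ∩ B) = P(A)·P(B|A) = 0.40 × 0.50 = 0.20
P(A ∩ C) = P(A)·P(C|A) = 0.40 × 0.55 = 0.22
P(A ∪ B ∪ C) = 0.40 + 0.40 + 0.52 − 0.20 − 0.22 − 0.16 + 0.10 = 0.84

0.84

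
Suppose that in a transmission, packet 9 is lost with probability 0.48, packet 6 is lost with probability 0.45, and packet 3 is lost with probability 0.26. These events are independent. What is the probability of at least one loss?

0.78836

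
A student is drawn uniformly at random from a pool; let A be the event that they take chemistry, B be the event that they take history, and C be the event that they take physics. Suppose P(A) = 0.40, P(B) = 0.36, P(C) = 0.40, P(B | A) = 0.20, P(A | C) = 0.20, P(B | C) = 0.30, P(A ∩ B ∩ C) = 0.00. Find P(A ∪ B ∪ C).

0.88

P(A ∩ B) = P(A)·P(B|A) = 0.40 × 0.20 = 0.08
P(A ∩ C) = P(C)·P(A|C) = 0.40 × 0.20 = 0.08
P(B ∩ C) = P(C)·P(B|C) = 0.40 × 0.30 = 0.12
Apply inclusion-exclusion:
P(A ∪ B ∪ C) = 0.40 + 0.36 + 0.40 − 0.08 − 0.08 − 0.12 + 0.00 = 0.88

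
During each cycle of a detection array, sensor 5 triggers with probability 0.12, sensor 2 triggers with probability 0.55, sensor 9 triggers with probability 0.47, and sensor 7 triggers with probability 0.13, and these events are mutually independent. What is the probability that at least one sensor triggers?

0.8174044

P(none) = (1 − 0.12) × (1 − 0.55) × (1 − 0.47) × (1 − 0.13) = 0.88 × 0.45 × 0.53 × 0.87 = 0.1825956
P(at least one) = 1 − 0.1825956 = 0.8174044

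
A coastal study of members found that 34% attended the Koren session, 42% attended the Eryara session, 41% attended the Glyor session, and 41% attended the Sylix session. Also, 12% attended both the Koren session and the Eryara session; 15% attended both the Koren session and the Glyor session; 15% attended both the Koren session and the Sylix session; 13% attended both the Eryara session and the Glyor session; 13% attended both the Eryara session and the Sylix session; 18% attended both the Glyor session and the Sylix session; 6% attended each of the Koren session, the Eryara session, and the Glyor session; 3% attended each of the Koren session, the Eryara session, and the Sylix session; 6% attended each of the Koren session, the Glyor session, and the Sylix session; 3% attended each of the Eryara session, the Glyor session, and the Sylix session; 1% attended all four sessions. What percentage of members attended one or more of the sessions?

89%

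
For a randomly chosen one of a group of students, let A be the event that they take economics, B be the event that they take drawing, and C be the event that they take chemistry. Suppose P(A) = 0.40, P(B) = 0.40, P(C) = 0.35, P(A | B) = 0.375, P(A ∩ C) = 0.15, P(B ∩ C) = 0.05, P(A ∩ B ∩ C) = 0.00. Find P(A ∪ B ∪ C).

0.80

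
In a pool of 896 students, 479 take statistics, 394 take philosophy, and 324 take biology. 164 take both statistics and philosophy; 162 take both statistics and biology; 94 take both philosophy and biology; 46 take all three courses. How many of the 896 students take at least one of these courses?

823

Apply inclusion-exclusion:
N(≥1) = 479 + 394 + 324 − 164 − 162 − 94 + 46 = 823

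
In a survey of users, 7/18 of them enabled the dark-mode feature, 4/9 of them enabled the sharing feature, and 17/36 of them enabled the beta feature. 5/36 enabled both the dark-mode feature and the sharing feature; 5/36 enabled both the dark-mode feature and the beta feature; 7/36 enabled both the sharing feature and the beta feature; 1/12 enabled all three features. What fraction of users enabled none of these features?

Using inclusion–exclusion:
P(≥1) = 7/18 + 4/9 + 17/36 − 5/36 − 5/36 − 7/36 + 1/12 = 11/12
P(none) = 1 − 11/12 = 1/12

1/12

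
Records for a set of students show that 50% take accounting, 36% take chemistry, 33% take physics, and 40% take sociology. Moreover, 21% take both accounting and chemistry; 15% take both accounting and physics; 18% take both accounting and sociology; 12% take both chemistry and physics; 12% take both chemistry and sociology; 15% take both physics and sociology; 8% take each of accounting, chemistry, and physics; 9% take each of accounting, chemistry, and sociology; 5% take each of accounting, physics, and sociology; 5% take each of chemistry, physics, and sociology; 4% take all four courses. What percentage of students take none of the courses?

11%

Apply inclusion-exclusion:
P(≥1) = 50 + 36 + 33 + 40 − 21 − 15 − 18 − 12 − 12 − 15 + 8 + 9 + 5 + 5 − 4 = 89%
P(none) = 100% − 89% = 11%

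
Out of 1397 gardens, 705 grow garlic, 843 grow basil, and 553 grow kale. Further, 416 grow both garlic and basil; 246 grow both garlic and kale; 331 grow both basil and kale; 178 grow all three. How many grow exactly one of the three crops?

649

Using the inclusion–exclusion count for exactly one event:
N(exactly one) = 705 + 843 + 553 − 2·416 − 2·246 − 2·331 + 3·178 = 649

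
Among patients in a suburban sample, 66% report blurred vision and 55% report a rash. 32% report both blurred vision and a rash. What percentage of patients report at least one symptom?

By inclusion–exclusion:
P(union) = 66 + 55 − 32 = 89%

89%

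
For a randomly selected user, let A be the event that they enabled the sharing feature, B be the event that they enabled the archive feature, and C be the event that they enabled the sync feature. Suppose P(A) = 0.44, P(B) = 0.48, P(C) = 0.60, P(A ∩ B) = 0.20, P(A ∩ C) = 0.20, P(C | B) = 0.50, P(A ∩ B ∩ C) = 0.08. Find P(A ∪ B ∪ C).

P(B ∩ C) = P(B)·P(C|B) = 0.48 × 0.50 = 0.24
By inclusion–exclusion:
P(A ∪ B ∪ C) = 0.44 + 0.48 + 0.60 − 0.20 − 0.20 − 0.24 + 0.08 = 0.96

0.96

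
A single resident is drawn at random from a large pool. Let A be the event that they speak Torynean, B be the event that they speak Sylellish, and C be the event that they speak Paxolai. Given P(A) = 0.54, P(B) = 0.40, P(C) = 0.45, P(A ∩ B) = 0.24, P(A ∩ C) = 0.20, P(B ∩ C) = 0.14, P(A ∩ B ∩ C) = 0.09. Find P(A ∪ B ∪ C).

0.90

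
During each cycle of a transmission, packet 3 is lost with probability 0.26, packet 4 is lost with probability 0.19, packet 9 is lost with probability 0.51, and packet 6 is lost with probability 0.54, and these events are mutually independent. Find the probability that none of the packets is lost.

P(none) = (1 − 0.26) × (1 − 0.19) × (1 − 0.51) × (1 − 0.54) = 0.74 × 0.81 × 0.49 × 0.46 = 0.13510476

0.13510476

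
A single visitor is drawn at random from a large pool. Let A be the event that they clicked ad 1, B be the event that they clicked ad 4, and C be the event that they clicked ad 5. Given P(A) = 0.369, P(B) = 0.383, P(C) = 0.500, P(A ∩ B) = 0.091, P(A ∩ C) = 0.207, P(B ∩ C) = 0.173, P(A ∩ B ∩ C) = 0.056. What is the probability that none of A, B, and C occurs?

0.163

Using inclusion–exclusion:
P(A ∪ B ∪ C) = 0.369 + 0.383 + 0.500 − 0.091 − 0.207 − 0.173 + 0.056 = 0.837
P(none) = 1 − 0.837 = 0.163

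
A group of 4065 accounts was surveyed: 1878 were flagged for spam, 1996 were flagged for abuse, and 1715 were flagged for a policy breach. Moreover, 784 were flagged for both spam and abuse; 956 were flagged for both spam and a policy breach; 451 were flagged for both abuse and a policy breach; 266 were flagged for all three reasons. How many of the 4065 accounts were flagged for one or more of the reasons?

3664

Apply inclusion-exclusion:
|union| = 1878 + 1996 + 1715 − 784 − 956 − 451 + 266 = 3664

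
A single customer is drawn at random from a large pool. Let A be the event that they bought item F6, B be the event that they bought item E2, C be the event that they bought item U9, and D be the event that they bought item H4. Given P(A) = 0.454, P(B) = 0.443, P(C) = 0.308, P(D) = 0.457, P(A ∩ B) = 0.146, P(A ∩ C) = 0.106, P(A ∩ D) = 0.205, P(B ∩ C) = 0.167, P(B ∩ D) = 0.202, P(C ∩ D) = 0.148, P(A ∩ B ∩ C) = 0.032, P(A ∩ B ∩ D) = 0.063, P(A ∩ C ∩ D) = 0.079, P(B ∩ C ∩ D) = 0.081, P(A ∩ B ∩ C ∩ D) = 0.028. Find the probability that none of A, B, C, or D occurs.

0.085

Inclusion–exclusion gives
P(A ∪ B ∪ C ∪ D) = 0.454 + 0.443 + 0.308 + 0.457 − 0.146 − 0.106 − 0.205 − 0.167 − 0.202 − 0.148 + 0.032 + 0.063 + 0.079 + 0.081 − 0.028 = 0.915
P(none) = 1 − 0.915 = 0.085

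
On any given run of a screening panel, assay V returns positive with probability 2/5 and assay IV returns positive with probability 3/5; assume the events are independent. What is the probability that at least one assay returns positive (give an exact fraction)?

P(none) = (1 − 2/5) × (1 − 3/5) = 3/5 × 2/5 = 6/25
P(at least one) = 1 − 6/25 = 19/25

19/25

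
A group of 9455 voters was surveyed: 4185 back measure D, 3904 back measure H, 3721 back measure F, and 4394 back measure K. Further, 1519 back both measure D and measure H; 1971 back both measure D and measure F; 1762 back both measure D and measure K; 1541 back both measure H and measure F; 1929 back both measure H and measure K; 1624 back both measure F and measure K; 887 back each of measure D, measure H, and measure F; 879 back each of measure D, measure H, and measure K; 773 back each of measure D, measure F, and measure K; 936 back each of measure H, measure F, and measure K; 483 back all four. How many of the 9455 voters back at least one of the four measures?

8850

|union| = 4185 + 3904 + 3721 + 4394 − 1519 − 1971 − 1762 − 1541 − 1929 − 1624 + 887 + 879 + 773 + 936 − 483 = 8850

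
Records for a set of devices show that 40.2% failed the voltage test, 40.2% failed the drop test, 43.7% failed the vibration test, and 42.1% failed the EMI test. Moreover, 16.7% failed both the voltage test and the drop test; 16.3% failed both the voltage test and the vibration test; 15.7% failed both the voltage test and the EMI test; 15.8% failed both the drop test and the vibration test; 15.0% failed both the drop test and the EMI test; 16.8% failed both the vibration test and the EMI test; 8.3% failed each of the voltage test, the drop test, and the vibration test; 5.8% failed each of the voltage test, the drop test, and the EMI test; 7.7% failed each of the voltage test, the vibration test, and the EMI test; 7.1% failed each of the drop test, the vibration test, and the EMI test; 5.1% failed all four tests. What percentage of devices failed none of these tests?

Apply inclusion-exclusion:
P(at least one) = 40.2 + 40.2 + 43.7 + 42.1 − 16.7 − 16.3 − 15.7 − 15.8 − 15.0 − 16.8 + 8.3 + 5.8 + 7.7 + 7.1 − 5.1 = 93.7%
P(none) = 100% − 93.7% = 6.3%

6.3%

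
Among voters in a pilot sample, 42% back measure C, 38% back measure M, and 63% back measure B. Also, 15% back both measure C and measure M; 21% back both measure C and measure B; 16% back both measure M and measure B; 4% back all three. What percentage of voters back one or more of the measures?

95%

Inclusion–exclusion gives
P(≥1) = 42 + 38 + 63 − 15 − 21 − 16 + 4 = 95%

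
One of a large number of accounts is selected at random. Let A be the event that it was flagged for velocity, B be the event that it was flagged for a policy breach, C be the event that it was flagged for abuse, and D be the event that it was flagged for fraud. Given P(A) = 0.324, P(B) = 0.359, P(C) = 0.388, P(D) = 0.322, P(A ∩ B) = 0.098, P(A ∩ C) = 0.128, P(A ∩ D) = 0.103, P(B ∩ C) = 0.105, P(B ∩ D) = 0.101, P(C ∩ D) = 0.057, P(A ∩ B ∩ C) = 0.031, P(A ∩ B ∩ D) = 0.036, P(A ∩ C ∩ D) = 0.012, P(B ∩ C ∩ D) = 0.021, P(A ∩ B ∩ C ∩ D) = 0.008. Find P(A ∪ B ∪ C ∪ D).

0.893

Using inclusion–exclusion:
P(A ∪ B ∪ C ∪ D) = 0.324 + 0.359 + 0.388 + 0.322 − 0.098 − 0.128 − 0.103 − 0.105 − 0.101 − 0.057 + 0.031 + 0.036 + 0.012 + 0.021 − 0.008 = 0.893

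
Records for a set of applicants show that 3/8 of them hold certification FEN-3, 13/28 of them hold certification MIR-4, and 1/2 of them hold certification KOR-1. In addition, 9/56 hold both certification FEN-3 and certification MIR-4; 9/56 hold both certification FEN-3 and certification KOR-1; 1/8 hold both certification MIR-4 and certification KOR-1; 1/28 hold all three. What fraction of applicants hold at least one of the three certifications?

By inclusion–exclusion:
P(at least one) = 3/8 + 13/28 + 1/2 − 9/56 − 9/56 − 1/8 + 1/28 = 13/14

13/14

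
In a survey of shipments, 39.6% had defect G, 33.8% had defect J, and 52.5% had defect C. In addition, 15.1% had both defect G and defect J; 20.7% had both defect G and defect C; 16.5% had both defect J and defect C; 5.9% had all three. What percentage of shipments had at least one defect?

Apply inclusion-exclusion:
P(≥1) = 39.6 + 33.8 + 52.5 − 15.1 − 20.7 − 16.5 + 5.9 = 79.5%

79.5%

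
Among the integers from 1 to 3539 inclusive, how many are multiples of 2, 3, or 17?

Inclusion–exclusion gives
floor(3539/2) + floor(3539/3) + floor(3539/17) − floor(3539/6) − floor(3539/34) − floor(3539/51) + floor(3539/102) = 1769 + 1179 + 208 − 589 − 104 − 69 + 34 = 2428

2428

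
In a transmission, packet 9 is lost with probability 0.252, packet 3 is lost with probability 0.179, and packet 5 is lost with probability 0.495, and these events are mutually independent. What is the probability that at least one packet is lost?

0.68987546

Since the events are independent, P(none) is the product of the individual non-occurrence probabilities.
P(none) = (1 − 0.252) × (1 − 0.179) × (1 − 0.495) = 0.748 × 0.821 × 0.505 = 0.31012454
P(at least one) = 1 − 0.31012454 = 0.68987546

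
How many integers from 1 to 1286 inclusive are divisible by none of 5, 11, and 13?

⌊1286/5⌋ + ⌊1286/11⌋ + ⌊1286/13⌋ − ⌊1286/55⌋ − ⌊1286/65⌋ − ⌊1286/143⌋ + ⌊1286/715⌋ = 257 + 116 + 98 − 23 − 19 − 8 + 1 = 422
1286 − 422 = 864

864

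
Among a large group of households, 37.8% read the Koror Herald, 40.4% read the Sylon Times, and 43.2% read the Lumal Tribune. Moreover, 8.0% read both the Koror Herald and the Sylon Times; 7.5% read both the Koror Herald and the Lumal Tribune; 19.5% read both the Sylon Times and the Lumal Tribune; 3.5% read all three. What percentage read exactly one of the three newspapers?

61.9%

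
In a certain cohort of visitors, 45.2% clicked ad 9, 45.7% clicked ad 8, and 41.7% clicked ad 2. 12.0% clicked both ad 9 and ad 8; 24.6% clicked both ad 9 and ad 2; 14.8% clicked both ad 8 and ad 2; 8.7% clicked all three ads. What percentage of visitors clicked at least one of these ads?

89.9%

P(union) = 45.2 + 45.7 + 41.7 − 12.0 − 24.6 − 14.8 + 8.7 = 89.9%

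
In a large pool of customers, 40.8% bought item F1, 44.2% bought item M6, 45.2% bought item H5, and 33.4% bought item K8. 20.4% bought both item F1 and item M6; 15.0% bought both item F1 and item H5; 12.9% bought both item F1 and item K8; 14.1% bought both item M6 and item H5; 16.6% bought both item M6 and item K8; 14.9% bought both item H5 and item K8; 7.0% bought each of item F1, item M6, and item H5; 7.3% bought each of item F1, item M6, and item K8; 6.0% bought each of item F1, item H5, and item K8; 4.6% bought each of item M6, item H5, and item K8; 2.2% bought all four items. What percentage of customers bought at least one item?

Inclusion–exclusion gives
P(union) = 40.8 + 44.2 + 45.2 + 33.4 − 20.4 − 15.0 − 12.9 − 14.1 − 16.6 − 14.9 + 7.0 + 7.3 + 6.0 + 4.6 − 2.2 = 92.4%

92.4%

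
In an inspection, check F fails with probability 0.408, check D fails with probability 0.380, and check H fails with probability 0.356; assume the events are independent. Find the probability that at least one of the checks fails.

0.76362624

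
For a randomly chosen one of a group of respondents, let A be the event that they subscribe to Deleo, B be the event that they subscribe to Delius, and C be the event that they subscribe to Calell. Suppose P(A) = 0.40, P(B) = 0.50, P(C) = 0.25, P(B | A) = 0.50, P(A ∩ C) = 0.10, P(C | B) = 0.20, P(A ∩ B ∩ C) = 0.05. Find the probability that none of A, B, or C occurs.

0.20

P(A ∩ B) = P(A)·P(B|A) = 0.40 × 0.50 = 0.20
P(B ∩ C) = P(B)·P(C|B) = 0.50 × 0.20 = 0.10
Inclusion–exclusion gives
P(A ∪ B ∪ C) = 0.40 + 0.50 + 0.25 − 0.20 − 0.10 − 0.10 + 0.05 = 0.80
P(none) = 1 − 0.80 = 0.20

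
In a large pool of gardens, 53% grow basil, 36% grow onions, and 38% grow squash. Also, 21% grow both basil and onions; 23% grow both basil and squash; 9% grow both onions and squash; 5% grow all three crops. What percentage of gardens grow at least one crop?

79%

P(at least one) = 53 + 36 + 38 − 21 − 23 − 9 + 5 = 79%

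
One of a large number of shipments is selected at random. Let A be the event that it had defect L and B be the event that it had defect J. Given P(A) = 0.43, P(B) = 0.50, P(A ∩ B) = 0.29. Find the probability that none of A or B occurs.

0.36

P(A ∪ B) = 0.43 + 0.50 − 0.29 = 0.64
P(none) = 1 − 0.64 = 0.36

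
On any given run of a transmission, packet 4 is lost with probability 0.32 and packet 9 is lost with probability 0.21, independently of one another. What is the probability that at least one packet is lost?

0.4628

P(none) = (1 − 0.32) × (1 − 0.21) = 0.68 × 0.79 = 0.5372
P(at least one) = 1 − 0.5372 = 0.4628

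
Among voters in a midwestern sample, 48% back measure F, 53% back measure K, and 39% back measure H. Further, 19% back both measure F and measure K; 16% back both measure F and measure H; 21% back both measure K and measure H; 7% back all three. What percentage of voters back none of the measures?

Inclusion–exclusion gives
P(≥1) = 48 + 53 + 39 − 19 − 16 − 21 + 7 = 91%
P(none) = 100% − 91% = 9%

9%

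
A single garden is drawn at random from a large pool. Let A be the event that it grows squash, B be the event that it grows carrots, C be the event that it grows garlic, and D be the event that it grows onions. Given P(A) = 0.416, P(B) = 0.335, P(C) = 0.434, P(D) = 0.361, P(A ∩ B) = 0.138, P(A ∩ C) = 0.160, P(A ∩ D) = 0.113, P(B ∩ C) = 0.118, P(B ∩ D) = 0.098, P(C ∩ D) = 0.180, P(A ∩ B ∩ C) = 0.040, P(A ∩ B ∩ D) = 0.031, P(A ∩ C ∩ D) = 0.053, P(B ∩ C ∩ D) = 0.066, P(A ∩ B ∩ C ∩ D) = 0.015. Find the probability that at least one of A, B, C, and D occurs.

P(A ∪ B ∪ C ∪ D) = 0.416 + 0.335 + 0.434 + 0.361 − 0.138 − 0.160 − 0.113 − 0.118 − 0.098 − 0.180 + 0.040 + 0.031 + 0.053 + 0.066 − 0.015 = 0.914

0.914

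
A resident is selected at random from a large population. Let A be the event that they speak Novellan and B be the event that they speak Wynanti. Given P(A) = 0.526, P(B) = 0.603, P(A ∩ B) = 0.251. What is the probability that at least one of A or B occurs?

P(A ∪ B) = 0.526 + 0.603 − 0.251 = 0.878

0.878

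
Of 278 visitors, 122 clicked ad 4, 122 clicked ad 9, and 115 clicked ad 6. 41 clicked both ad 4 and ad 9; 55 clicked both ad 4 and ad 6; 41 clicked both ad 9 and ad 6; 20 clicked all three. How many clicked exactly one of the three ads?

145

By inclusion–exclusion (exactly-one form):
N(exactly one) = 122 + 122 + 115 − 2·41 − 2·55 − 2·41 + 3·20 = 145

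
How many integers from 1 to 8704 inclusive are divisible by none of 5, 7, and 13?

5509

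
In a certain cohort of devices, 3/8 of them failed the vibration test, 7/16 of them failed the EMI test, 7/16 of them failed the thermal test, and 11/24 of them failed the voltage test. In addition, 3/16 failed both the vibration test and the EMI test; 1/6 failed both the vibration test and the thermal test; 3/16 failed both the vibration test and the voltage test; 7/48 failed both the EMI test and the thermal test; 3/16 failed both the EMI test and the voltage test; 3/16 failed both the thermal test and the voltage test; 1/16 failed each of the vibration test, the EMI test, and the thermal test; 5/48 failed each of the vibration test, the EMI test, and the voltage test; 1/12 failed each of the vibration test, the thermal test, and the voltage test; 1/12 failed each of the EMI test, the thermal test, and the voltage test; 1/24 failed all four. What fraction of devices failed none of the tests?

Inclusion–exclusion gives
P(union) = 3/8 + 7/16 + 7/16 + 11/24 − 3/16 − 1/6 − 3/16 − 7/48 − 3/16 − 3/16 + 1/16 + 5/48 + 1/12 + 1/12 − 1/24 = 15/16
P(none) = 1 − 15/16 = 1/16

1/16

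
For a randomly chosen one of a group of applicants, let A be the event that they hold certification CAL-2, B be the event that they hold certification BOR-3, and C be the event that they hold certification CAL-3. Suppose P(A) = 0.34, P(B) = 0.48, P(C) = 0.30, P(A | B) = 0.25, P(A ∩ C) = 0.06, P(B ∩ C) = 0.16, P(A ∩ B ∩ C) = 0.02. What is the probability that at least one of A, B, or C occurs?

0.80

P(A ∩ B) = P(B)·P(A|B) = 0.48 × 0.25 = 0.12
P(A ∪ B ∪ C) = 0.34 + 0.48 + 0.30 − 0.12 − 0.06 − 0.16 + 0.02 = 0.80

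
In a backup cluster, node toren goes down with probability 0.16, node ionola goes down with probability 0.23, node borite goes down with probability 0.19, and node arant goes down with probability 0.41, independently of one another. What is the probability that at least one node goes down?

0.69089428

P(none) = (1 − 0.16) × (1 − 0.23) × (1 − 0.19) × (1 − 0.41) = 0.84 × 0.77 × 0.81 × 0.59 = 0.30910572
P(at least one) = 1 − 0.30910572 = 0.69089428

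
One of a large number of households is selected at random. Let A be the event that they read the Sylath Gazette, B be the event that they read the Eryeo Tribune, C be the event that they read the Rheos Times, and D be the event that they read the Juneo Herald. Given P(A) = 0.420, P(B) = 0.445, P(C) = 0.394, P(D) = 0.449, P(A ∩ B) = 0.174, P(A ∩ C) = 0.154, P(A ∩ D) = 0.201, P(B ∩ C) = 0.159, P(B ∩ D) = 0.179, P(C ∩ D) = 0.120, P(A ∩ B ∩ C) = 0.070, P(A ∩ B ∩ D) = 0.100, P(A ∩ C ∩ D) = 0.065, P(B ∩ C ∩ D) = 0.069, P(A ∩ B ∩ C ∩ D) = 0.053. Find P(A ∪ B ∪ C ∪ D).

0.972

By inclusion–exclusion:
P(A ∪ B ∪ C ∪ D) = 0.420 + 0.445 + 0.394 + 0.449 − 0.174 − 0.154 − 0.201 − 0.159 − 0.179 − 0.120 + 0.070 + 0.100 + 0.065 + 0.069 − 0.053 = 0.972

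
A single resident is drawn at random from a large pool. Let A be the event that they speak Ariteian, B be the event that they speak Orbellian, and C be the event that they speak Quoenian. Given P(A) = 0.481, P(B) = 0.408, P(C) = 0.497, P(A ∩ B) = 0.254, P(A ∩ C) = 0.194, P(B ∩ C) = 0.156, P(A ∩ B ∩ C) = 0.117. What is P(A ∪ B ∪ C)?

By inclusion–exclusion:
P(A ∪ B ∪ C) = 0.481 + 0.408 + 0.497 − 0.254 − 0.194 − 0.156 + 0.117 = 0.899

0.899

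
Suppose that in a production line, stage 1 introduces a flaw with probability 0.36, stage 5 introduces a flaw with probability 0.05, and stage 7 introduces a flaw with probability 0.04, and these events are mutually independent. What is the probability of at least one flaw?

0.41632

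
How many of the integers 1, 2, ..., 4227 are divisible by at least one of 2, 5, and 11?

2690

2113 + 845 + 384 − 422 − 192 − 76 + 38 = 2690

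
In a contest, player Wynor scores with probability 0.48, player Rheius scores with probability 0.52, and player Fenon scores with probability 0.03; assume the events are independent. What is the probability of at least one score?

0.757888

P(none) = (1 − 0.48) × (1 − 0.52) × (1 − 0.03) = 0.52 × 0.48 × 0.97 = 0.242112
P(at least one) = 1 − 0.242112 = 0.757888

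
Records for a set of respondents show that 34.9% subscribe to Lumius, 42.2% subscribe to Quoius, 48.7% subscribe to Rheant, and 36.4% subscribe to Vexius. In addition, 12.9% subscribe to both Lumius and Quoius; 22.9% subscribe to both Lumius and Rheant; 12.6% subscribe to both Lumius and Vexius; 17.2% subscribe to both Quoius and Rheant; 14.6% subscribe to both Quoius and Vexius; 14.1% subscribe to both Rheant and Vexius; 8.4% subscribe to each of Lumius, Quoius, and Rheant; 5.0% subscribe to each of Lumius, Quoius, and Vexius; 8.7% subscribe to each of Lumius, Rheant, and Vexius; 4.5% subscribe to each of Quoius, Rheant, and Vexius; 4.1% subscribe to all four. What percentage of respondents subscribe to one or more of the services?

Inclusion–exclusion gives
P(union) = 34.9 + 42.2 + 48.7 + 36.4 − 12.9 − 22.9 − 12.6 − 17.2 − 14.6 − 14.1 + 8.4 + 5.0 + 8.7 + 4.5 − 4.1 = 90.4%

90.4%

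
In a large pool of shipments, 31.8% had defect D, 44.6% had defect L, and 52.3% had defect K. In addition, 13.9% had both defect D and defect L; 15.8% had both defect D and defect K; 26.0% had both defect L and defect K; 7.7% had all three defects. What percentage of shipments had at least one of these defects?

80.7%

P(≥1) = 31.8 + 44.6 + 52.3 − 13.9 − 15.8 − 26.0 + 7.7 = 80.7%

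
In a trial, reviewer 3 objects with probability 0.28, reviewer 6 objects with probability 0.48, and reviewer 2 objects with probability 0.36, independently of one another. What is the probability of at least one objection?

P(none) = (1 − 0.28) × (1 − 0.48) × (1 − 0.36) = 0.72 × 0.52 × 0.64 = 0.239616
P(at least one) = 1 − 0.239616 = 0.760384

0.760384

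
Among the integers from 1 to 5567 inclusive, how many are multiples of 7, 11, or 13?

⌊5567/7⌋ + ⌊5567/11⌋ + ⌊5567/13⌋ − ⌊5567/77⌋ − ⌊5567/91⌋ − ⌊5567/143⌋ + ⌊5567/1001⌋ = 795 + 506 + 428 − 72 − 61 − 38 + 5 = 1563

1563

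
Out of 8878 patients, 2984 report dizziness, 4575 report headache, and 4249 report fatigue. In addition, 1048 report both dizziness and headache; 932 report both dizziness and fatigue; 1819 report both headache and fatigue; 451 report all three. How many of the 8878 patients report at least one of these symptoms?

8460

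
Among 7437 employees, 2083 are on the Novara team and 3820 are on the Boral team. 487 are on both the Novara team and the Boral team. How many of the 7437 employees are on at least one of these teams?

5416

Using inclusion–exclusion:
|at least one| = 2083 + 3820 − 487 = 5416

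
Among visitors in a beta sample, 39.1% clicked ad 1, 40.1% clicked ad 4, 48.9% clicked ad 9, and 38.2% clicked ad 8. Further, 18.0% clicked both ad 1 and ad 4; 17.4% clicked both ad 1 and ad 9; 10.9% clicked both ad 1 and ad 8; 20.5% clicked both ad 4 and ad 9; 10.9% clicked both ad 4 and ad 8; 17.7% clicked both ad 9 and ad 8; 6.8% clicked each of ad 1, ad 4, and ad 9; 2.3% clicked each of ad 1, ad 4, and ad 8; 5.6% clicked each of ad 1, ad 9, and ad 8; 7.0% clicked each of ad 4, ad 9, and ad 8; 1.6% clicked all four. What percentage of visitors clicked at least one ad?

Using inclusion–exclusion:
P(≥1) = 39.1 + 40.1 + 48.9 + 38.2 − 18.0 − 17.4 − 10.9 − 20.5 − 10.9 − 17.7 + 6.8 + 2.3 + 5.6 + 7.0 − 1.6 = 91.0%

91.0%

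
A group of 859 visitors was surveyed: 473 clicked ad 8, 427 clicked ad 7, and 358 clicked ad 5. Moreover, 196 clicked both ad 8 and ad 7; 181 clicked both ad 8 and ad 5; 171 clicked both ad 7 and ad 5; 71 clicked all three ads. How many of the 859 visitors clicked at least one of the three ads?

781

N(≥1) = 473 + 427 + 358 − 196 − 181 − 171 + 71 = 781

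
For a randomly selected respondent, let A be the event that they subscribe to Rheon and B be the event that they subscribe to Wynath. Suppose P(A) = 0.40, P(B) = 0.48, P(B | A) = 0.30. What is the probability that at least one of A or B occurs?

P(A ∩ B) = P(A)·P(B|A) = 0.40 × 0.30 = 0.12
By inclusion-exclusion,
P(A ∪ B) = 0.40 + 0.48 − 0.12 = 0.76

0.76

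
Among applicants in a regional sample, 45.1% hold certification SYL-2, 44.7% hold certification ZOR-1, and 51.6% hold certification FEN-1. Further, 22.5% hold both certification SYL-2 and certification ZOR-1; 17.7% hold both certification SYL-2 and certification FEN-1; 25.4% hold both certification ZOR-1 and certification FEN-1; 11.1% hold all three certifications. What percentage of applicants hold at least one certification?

P(≥1) = 45.1 + 44.7 + 51.6 − 22.5 − 17.7 − 25.4 + 11.1 = 86.9%

86.9%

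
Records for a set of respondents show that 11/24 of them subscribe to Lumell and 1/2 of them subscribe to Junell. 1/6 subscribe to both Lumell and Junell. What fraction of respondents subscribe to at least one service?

Apply inclusion-exclusion:
P(union) = 11/24 + 1/2 − 1/6 = 19/24

19/24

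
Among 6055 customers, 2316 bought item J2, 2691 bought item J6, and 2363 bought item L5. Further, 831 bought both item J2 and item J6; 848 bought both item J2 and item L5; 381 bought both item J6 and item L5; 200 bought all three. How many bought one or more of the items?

Apply inclusion-exclusion:
|union| = 2316 + 2691 + 2363 − 831 − 848 − 381 + 200 = 5510

5510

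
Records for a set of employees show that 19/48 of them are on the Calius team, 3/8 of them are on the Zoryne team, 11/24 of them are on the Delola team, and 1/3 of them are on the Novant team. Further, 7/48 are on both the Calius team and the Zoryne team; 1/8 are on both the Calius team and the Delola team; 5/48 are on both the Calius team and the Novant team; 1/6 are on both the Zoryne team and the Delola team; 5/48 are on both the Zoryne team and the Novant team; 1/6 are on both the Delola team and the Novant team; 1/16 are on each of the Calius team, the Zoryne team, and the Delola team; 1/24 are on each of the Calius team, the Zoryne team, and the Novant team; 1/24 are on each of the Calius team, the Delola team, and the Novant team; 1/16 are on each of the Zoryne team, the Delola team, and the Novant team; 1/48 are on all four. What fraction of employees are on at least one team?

Apply inclusion-exclusion:
P(≥1) = 19/48 + 3/8 + 11/24 + 1/3 − 7/48 − 1/8 − 5/48 − 1/6 − 5/48 − 1/6 + 1/16 + 1/24 + 1/24 + 1/16 − 1/48 = 15/16

15/16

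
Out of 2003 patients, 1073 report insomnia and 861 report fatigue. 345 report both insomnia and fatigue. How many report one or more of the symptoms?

|at least one| = 1073 + 861 − 345 = 1589

1589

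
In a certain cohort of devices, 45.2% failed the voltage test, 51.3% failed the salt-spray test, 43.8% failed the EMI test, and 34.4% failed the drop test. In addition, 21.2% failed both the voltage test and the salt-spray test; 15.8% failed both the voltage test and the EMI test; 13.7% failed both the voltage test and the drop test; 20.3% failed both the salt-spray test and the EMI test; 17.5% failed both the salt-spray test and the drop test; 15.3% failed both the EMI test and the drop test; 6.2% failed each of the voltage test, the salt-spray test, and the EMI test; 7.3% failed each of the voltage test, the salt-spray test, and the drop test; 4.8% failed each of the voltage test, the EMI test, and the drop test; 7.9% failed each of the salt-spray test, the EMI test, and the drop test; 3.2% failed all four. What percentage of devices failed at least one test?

Using inclusion–exclusion:
P(at least one) = 45.2 + 51.3 + 43.8 + 34.4 − 21.2 − 15.8 − 13.7 − 20.3 − 17.5 − 15.3 + 6.2 + 7.3 + 4.8 + 7.9 − 3.2 = 93.9%

93.9%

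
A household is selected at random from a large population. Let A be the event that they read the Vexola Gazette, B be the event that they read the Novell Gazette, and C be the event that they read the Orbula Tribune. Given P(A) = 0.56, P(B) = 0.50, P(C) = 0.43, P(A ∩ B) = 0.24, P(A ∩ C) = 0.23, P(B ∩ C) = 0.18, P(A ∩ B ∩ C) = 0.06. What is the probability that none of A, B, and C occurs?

By inclusion-exclusion,
P(A ∪ B ∪ C) = 0.56 + 0.50 + 0.43 − 0.24 − 0.23 − 0.18 + 0.06 = 0.90
P(none) = 1 − 0.90 = 0.10

0.10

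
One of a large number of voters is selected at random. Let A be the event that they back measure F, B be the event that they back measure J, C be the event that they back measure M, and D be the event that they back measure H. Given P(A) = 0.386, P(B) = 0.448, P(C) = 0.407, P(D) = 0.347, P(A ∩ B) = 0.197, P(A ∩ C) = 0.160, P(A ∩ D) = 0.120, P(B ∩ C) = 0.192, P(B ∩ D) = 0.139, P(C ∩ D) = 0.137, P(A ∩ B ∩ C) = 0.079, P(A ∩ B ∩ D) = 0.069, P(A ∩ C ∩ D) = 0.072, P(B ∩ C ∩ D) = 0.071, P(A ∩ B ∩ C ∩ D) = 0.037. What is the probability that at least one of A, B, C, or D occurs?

P(A ∪ B ∪ C ∪ D) = 0.386 + 0.448 + 0.407 + 0.347 − 0.197 − 0.160 − 0.120 − 0.192 − 0.139 − 0.137 + 0.079 + 0.069 + 0.072 + 0.071 − 0.037 = 0.897

0.897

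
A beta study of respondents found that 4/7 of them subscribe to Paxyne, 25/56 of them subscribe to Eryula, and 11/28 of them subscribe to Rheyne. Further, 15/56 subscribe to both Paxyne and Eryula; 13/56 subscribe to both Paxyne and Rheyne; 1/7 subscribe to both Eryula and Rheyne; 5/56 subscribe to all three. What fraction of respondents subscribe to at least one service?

6/7

P(at least one) = 4/7 + 25/56 + 11/28 − 15/56 − 13/56 − 1/7 + 5/56 = 6/7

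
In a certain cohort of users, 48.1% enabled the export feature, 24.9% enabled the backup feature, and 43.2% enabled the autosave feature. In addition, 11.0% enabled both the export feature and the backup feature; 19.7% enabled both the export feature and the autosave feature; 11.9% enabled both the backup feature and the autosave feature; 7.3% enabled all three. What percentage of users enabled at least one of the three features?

80.9%

P(at least one) = 48.1 + 24.9 + 43.2 − 11.0 − 19.7 − 11.9 + 7.3 = 80.9%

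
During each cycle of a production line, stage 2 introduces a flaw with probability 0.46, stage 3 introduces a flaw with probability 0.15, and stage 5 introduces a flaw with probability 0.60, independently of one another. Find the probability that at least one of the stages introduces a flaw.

Independence gives P(none) = ∏(1 − pᵢ).
P(none) = (1 − 0.46) × (1 − 0.15) × (1 − 0.60) = 0.54 × 0.85 × 0.40 = 0.1836
P(at least one) = 1 − 0.1836 = 0.8164

0.8164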